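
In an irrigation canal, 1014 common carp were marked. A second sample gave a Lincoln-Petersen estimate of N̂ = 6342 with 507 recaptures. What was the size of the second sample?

From N = M·C/R: C = N·R / M = 6342·507 / 1014 = 3215394 / 1014 = 3171.

C = 3171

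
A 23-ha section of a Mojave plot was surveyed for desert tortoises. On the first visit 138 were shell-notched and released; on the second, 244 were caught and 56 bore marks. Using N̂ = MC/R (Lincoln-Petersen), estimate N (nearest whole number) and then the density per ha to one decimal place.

N̂ = 138·244/56 = 33672/56 ≈ 601.3 → 601
Density = N̂ / area = 601 / 23 ≈ 26.13 → 26.1 per ha

density ≈ 26.1 desert tortoises per ha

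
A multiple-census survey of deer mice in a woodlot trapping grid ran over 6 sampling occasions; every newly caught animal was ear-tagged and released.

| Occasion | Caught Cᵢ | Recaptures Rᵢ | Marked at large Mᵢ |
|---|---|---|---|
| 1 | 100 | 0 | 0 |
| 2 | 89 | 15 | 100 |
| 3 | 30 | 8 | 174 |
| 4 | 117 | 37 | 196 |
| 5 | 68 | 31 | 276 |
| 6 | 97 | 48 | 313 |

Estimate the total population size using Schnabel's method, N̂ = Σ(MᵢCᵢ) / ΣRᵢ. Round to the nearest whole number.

N ≈ 620

Σ MᵢCᵢ = 0·100 + 100·89 + 174·30 + 196·117 + 276·68 + 313·97 = 0 + 8900 + 5220 + 22932 + 18768 + 30361 = 86181
Σ Rᵢ = 0 + 15 + 8 + 37 + 31 + 48 = 139
N̂ = 86181 / 139 ≈ 620.0 → 620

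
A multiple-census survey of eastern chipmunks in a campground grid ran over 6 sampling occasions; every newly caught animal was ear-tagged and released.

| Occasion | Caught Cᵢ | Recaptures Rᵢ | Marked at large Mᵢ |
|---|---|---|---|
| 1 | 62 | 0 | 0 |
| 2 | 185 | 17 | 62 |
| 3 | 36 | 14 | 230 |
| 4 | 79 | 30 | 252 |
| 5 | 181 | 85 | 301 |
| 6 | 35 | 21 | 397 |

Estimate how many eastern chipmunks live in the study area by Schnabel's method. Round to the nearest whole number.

N ≈ 647

Σ MᵢCᵢ = 0·62 + 62·185 + 230·36 + 252·79 + 301·181 + 397·35 = 0 + 11470 + 8280 + 19908 + 54481 + 13895 = 108034
Σ Rᵢ = 0 + 17 + 14 + 30 + 85 + 21 = 167
N̂ = 108034 / 167 ≈ 646.9 → 647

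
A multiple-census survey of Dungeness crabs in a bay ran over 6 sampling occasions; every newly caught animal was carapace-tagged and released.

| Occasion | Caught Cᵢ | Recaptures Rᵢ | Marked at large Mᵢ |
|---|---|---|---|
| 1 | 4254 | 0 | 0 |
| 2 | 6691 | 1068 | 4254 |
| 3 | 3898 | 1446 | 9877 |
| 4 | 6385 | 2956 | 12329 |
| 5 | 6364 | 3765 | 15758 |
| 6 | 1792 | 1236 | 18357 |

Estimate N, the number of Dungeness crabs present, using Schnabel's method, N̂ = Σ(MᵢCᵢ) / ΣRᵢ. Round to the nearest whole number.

Σ MᵢCᵢ = 0·4254 + 4254·6691 + 9877·3898 + 12329·6385 + 15758·6364 + 18357·1792 = 0 + 28463514 + 38500546 + 78720665 + 100283912 + 32895744 = 278864381
Σ Rᵢ = 0 + 1068 + 1446 + 2956 + 3765 + 1236 = 10471
N̂ = 278864381 / 10471 ≈ 26632.1 → 26632

N ≈ 26,632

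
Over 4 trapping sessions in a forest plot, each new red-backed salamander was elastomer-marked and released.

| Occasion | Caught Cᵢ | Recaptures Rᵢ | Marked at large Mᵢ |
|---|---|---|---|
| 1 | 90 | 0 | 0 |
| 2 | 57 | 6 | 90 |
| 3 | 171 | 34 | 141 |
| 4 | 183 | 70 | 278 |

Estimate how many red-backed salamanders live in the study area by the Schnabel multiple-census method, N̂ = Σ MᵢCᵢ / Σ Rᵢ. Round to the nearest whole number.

N ≈ 728

Σ MᵢCᵢ = 0·90 + 90·57 + 141·171 + 278·183 = 0 + 5130 + 24111 + 50874 = 80115
Σ Rᵢ = 0 + 6 + 34 + 70 = 110
N̂ = 80115 / 110 ≈ 728.3 → 728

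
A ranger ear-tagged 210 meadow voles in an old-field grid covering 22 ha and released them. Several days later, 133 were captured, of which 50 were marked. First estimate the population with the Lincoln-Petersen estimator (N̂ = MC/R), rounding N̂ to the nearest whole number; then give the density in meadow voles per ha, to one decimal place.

N̂ = 210·133/50 = 27930/50 ≈ 558.6 → 559
Density = N̂ / area = 559 / 22 ≈ 25.41 → 25.4 per ha

density ≈ 25.4 meadow voles per ha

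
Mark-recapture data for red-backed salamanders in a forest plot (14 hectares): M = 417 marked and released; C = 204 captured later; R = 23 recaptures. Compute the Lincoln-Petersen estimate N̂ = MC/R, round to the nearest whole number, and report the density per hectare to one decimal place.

N̂ = 417·204/23 = 85068/23 ≈ 3698.6 → 3699
Density = N̂ / area = 3699 / 14 ≈ 264.21 → 264.2 per hectare

density ≈ 264.2 red-backed salamanders per hectare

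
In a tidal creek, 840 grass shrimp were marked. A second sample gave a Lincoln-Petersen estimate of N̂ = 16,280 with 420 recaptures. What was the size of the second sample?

C = 8140

From N = M·C/R: C = N·R / M = 16280·420 / 840 = 6837600 / 840 = 8140.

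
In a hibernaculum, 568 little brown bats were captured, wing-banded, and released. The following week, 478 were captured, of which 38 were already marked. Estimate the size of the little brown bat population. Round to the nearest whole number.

N = (568 × 478) / 38 = 271504 / 38 ≈ 7144.8 → 7145

N ≈ 7145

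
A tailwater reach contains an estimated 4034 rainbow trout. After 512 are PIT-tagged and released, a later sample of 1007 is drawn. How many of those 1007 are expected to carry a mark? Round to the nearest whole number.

expected recaptures ≈ 128

The marked fraction of the population is 512/4034, so in a sample of 1007 expect C·(M/N) marked.
E[R] = 512 × 1007 / 4034 = 515584 / 4034 ≈ 127.8 → 128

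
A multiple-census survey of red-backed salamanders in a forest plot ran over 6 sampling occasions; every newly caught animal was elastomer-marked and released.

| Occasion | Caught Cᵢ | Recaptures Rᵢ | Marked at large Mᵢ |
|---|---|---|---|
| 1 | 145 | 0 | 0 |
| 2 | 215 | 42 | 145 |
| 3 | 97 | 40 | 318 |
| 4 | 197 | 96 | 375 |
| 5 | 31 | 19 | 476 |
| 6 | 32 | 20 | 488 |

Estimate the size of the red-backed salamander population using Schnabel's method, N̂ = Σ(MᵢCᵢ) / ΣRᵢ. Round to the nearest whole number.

Σ MᵢCᵢ = 0·145 + 145·215 + 318·97 + 375·197 + 476·31 + 488·32 = 0 + 31175 + 30846 + 73875 + 14756 + 15616 = 166268
Σ Rᵢ = 0 + 42 + 40 + 96 + 19 + 20 = 217
N̂ = 166268 / 217 ≈ 766.2 → 766

N ≈ 766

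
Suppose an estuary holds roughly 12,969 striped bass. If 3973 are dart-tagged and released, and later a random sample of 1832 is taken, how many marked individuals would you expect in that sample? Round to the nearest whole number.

The marked fraction of the population is 3973/12969, so in a sample of 1832 expect C·(M/N) marked.
E[R] = 3973 × 1832 / 12969 = 7278536 / 12969 ≈ 561.2 → 561

expected recaptures ≈ 561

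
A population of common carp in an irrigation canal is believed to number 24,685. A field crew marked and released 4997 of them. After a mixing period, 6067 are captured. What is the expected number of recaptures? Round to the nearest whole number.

expected recaptures ≈ 1228

Expected recaptures E[R] = M·C / N.
E[R] = 4997 × 6067 / 24685 = 30316799 / 24685 ≈ 1228.1 → 1228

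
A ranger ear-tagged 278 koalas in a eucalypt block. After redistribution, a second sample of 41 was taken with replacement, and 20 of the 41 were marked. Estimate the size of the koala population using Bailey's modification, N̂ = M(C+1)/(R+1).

N̂ = 278·(41+1)/(20+1) = 278·42/21 = 11676/21 = 556

N = 556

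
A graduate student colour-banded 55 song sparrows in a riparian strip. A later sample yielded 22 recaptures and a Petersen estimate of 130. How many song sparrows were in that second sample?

C = 52

From N = M·C/R: C = N·R / M = 130·22 / 55 = 2860 / 55 = 52.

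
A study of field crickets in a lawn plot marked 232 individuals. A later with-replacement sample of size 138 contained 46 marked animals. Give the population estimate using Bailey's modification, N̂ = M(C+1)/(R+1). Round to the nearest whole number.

N ≈ 686

N̂ = 232·(138+1)/(46+1) = 232·139/47 = 32248/47 ≈ 686.1 → 686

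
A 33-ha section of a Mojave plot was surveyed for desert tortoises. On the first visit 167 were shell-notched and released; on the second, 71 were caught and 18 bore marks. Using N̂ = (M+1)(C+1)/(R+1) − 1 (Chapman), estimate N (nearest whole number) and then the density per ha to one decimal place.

density ≈ 19.3 desert tortoises per ha

N̂ = 168·72/19 − 1 = 12096/19 − 1 ≈ 635.6 → 636
Density = N̂ / area = 636 / 33 ≈ 19.27 → 19.3 per ha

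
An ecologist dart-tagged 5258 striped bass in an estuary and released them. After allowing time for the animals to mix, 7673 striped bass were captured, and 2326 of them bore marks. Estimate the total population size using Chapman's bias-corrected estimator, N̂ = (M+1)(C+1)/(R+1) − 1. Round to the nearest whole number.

N̂ = (5258+1)(7673+1)/(2326+1) − 1 = 5259·7674/2327 − 1
= 40357566/2327 − 1 ≈ 17343.2 − 1 ≈ 17342.2 → 17342

N ≈ 17,342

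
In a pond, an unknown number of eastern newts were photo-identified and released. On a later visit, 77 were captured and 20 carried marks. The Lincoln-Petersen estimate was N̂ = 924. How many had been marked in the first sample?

From N = M·C/R: M = N·R / C = 924·20 / 77 = 18480 / 77 = 240.

M = 240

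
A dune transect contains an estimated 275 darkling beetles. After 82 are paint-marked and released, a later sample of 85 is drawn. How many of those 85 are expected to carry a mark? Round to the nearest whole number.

The marked fraction of the population is 82/275, so in a sample of 85 expect C·(M/N) marked.
E[R] = 82 × 85 / 275 = 6970 / 275 ≈ 25.3 → 25

expected recaptures ≈ 25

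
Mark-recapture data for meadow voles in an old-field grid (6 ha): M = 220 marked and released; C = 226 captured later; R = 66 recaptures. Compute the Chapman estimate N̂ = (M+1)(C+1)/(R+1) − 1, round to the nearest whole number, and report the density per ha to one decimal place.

N̂ = 221·227/67 − 1 = 50167/67 − 1 ≈ 747.8 → 748
Density = N̂ / area = 748 / 6 ≈ 124.67 → 124.7 per ha

density ≈ 124.7 meadow voles per ha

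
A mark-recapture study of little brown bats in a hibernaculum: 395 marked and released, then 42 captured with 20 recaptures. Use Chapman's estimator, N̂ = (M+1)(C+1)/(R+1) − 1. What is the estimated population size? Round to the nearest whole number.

N ≈ 810

N̂ = (395+1)(42+1)/(20+1) − 1 = 396·43/21 − 1
= 17028/21 − 1 ≈ 810.9 − 1 ≈ 809.9 → 810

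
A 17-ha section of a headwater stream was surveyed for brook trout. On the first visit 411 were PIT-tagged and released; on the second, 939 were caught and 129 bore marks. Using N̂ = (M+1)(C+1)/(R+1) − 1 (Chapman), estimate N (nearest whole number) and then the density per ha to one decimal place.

density ≈ 175.2 brook trout per ha

N̂ = 412·940/130 − 1 = 387280/130 − 1 ≈ 2978.1 → 2978
Density = N̂ / area = 2978 / 17 ≈ 175.18 → 175.2 per ha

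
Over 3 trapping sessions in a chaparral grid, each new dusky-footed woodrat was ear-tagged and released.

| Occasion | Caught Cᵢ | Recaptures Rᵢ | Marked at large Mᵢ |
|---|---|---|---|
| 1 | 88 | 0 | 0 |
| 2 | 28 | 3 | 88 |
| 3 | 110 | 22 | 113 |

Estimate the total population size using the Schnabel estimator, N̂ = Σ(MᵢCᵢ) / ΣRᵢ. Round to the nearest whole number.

N ≈ 596

Σ MᵢCᵢ = 0·88 + 88·28 + 113·110 = 0 + 2464 + 12430 = 14894
Σ Rᵢ = 0 + 3 + 22 = 25
N̂ = 14894 / 25 ≈ 595.8 → 596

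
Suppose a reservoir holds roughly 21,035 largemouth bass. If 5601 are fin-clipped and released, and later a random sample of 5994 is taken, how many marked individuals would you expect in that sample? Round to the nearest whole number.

expected recaptures ≈ 1596

The marked fraction of the population is 5601/21035, so in a sample of 5994 expect C·(M/N) marked.
E[R] = 5601 × 5994 / 21035 = 33572394 / 21035 ≈ 1596.0 → 1596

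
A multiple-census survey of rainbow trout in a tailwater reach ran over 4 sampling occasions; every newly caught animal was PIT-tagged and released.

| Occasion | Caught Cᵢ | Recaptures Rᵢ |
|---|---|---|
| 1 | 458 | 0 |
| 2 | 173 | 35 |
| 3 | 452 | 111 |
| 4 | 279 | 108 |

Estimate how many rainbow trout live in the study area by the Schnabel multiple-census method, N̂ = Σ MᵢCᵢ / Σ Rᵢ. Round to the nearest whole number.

Marked at large before each occasion: Mᵢ = Σⱼ<ᵢ (Cⱼ − Rⱼ) → M1=0, M2=458, M3=596, M4=937
Σ MᵢCᵢ = 0·458 + 458·173 + 596·452 + 937·279 = 0 + 79234 + 269392 + 261423 = 610049
Σ Rᵢ = 0 + 35 + 111 + 108 = 254
N̂ = 610049 / 254 ≈ 2401.8 → 2402

N ≈ 2402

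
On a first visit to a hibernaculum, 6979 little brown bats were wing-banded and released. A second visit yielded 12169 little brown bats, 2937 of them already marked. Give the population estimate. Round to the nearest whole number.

The marked fraction in the recapture sample should equal the marked fraction in the population: 2937/12169 = 6979/N.
N = (6979 × 12169) / 2937 = 84927451 / 2937 ≈ 28916.4 → 28916

N ≈ 28,916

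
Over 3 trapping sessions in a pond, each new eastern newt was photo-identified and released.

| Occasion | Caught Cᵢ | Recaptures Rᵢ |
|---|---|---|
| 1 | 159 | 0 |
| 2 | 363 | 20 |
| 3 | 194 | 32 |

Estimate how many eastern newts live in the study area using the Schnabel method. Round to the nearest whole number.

Marked at large before each occasion: Mᵢ = Σⱼ<ᵢ (Cⱼ − Rⱼ) → M1=0, M2=159, M3=502
Σ MᵢCᵢ = 0·159 + 159·363 + 502·194 = 0 + 57717 + 97388 = 155105
Σ Rᵢ = 0 + 20 + 32 = 52
N̂ = 155105 / 52 ≈ 2982.8 → 2983

N ≈ 2983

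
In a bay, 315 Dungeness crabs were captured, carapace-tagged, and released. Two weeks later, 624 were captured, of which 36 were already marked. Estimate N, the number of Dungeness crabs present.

N = 5460

If marked individuals mix randomly, R/C ≈ M/N, giving N ≈ M·C/R.
N = (315 × 624) / 36 = 196560 / 36 = 5460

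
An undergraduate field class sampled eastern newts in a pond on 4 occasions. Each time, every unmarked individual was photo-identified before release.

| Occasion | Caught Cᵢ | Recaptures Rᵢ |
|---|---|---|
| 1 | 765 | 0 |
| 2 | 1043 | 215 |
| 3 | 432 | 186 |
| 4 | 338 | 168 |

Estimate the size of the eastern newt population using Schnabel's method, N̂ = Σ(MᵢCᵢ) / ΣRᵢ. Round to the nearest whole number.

Marked at large before each occasion: Mᵢ = Σⱼ<ᵢ (Cⱼ − Rⱼ) → M1=0, M2=765, M3=1593, M4=1839
Σ MᵢCᵢ = 0·765 + 765·1043 + 1593·432 + 1839·338 = 0 + 797895 + 688176 + 621582 = 2107653
Σ Rᵢ = 0 + 215 + 186 + 168 = 569
N̂ = 2107653 / 569 ≈ 3704.1 → 3704

N ≈ 3704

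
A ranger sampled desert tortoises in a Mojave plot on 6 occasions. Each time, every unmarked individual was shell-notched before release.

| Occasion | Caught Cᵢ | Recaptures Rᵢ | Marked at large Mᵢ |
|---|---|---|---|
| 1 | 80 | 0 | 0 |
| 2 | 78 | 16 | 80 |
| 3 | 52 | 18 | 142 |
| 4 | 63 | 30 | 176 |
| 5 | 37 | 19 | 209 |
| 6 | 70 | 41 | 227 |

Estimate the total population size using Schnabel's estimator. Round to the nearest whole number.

Σ MᵢCᵢ = 0·80 + 80·78 + 142·52 + 176·63 + 209·37 + 227·70 = 0 + 6240 + 7384 + 11088 + 7733 + 15890 = 48335
Σ Rᵢ = 0 + 16 + 18 + 30 + 19 + 41 = 124
N̂ = 48335 / 124 ≈ 389.8 → 390

N ≈ 390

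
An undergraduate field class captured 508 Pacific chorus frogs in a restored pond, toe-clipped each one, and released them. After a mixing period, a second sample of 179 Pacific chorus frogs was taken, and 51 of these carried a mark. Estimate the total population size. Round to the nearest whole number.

N ≈ 1783

N = (508 × 179) / 51 = 90932 / 51 ≈ 1783.0 → 1783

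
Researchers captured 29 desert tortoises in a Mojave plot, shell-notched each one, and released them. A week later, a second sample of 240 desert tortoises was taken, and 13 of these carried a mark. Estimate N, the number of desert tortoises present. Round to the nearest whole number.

N ≈ 535

If marked individuals mix randomly, R/C ≈ M/N, giving N ≈ M·C/R.
N = (29 × 240) / 13 = 6960 / 13 ≈ 535.4 → 535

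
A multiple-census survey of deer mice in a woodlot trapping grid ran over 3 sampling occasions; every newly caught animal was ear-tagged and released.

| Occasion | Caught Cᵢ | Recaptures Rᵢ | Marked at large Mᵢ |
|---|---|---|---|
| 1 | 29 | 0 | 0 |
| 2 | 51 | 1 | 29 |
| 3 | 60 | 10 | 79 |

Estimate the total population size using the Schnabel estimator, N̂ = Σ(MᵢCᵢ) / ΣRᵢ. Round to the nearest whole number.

N ≈ 565

Σ MᵢCᵢ = 0·29 + 29·51 + 79·60 = 0 + 1479 + 4740 = 6219
Σ Rᵢ = 0 + 1 + 10 = 11
N̂ = 6219 / 11 ≈ 565.4 → 565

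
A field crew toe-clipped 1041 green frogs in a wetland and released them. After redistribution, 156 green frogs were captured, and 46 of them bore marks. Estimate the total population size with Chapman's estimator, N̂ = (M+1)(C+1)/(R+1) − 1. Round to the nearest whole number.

N ≈ 3480

N̂ = (1041+1)(156+1)/(46+1) − 1 = 1042·157/47 − 1
= 163594/47 − 1 ≈ 3480.7 − 1 ≈ 3479.7 → 3480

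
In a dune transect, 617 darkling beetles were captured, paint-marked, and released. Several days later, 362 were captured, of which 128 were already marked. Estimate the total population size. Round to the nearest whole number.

If marked individuals mix randomly, R/C ≈ M/N, giving N ≈ M·C/R.
N = (617 × 362) / 128 = 223354 / 128 ≈ 1745.0 → 1745

N ≈ 1745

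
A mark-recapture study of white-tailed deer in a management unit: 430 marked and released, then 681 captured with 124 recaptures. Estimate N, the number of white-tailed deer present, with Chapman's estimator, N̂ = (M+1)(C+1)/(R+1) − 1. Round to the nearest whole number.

N̂ = (430+1)(681+1)/(124+1) − 1 = 431·682/125 − 1
= 293942/125 − 1 ≈ 2351.5 − 1 ≈ 2350.5 → 2351

N ≈ 2351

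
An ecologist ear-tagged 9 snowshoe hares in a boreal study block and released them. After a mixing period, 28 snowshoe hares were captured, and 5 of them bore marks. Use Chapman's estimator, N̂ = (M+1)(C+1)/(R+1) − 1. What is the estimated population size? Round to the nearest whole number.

N ≈ 47

N̂ = (9+1)(28+1)/(5+1) − 1 = 10·29/6 − 1
= 290/6 − 1 ≈ 48.3 − 1 ≈ 47.3 → 47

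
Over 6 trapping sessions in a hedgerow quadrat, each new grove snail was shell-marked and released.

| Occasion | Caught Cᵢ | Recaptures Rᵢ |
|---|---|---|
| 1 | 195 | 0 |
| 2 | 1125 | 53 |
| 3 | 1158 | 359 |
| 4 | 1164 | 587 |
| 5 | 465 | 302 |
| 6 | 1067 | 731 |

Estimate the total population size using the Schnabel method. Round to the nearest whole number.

N ≈ 4092

Marked at large before each occasion: Mᵢ = Σⱼ<ᵢ (Cⱼ − Rⱼ) → M1=0, M2=195, M3=1267, M4=2066, M5=2643, M6=2806
Σ MᵢCᵢ = 0·195 + 195·1125 + 1267·1158 + 2066·1164 + 2643·465 + 2806·1067 = 0 + 219375 + 1467186 + 2404824 + 1228995 + 2994002 = 8314382
Σ Rᵢ = 0 + 53 + 359 + 587 + 302 + 731 = 2032
N̂ = 8314382 / 2032 ≈ 4091.7 → 4092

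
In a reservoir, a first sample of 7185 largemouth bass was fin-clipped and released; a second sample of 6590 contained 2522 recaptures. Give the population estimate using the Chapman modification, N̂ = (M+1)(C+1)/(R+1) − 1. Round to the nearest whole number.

N ≈ 18,771

N̂ = (7185+1)(6590+1)/(2522+1) − 1 = 7186·6591/2523 − 1
= 47362926/2523 − 1 ≈ 18772.46 − 1 ≈ 18771.46 → 18771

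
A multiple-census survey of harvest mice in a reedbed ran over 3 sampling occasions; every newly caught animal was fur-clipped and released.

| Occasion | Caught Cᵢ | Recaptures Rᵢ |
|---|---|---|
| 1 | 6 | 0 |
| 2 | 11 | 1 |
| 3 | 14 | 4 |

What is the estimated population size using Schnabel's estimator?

N = 58

Marked at large before each occasion: Mᵢ = Σⱼ<ᵢ (Cⱼ − Rⱼ) → M1=0, M2=6, M3=16
Σ MᵢCᵢ = 0·6 + 6·11 + 16·14 = 0 + 66 + 224 = 290
Σ Rᵢ = 0 + 1 + 4 = 5
N̂ = 290 / 5 = 58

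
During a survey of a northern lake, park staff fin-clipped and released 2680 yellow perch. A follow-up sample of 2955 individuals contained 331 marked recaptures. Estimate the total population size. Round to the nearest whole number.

N ≈ 23,926

N = (2680 × 2955) / 331 = 7919400 / 331 ≈ 23925.7 → 23926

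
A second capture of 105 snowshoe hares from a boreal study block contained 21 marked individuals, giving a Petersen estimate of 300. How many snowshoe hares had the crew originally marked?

From N = M·C/R: M = N·R / C = 300·21 / 105 = 6300 / 105 = 60.

M = 60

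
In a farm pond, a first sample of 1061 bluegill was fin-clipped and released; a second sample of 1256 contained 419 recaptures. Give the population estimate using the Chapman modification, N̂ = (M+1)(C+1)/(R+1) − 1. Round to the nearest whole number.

N̂ = (1061+1)(1256+1)/(419+1) − 1 = 1062·1257/420 − 1
= 1334934/420 − 1 ≈ 3178.4 − 1 ≈ 3177.4 → 3177

N ≈ 3177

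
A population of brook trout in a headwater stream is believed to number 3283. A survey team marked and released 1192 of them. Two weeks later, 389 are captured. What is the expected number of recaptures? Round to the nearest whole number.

expected recaptures ≈ 141

The marked fraction of the population is 1192/3283, so in a sample of 389 expect C·(M/N) marked.
E[R] = 1192 × 389 / 3283 = 463688 / 3283 ≈ 141.2 → 141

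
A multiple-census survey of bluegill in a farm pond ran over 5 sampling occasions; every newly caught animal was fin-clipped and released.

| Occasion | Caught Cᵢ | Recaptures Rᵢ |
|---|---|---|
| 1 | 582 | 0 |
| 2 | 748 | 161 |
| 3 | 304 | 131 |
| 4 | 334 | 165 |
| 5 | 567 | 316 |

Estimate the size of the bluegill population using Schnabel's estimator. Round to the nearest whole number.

Marked at large before each occasion: Mᵢ = Σⱼ<ᵢ (Cⱼ − Rⱼ) → M1=0, M2=582, M3=1169, M4=1342, M5=1511
Σ MᵢCᵢ = 0·582 + 582·748 + 1169·304 + 1342·334 + 1511·567 = 0 + 435336 + 355376 + 448228 + 856737 = 2095677
Σ Rᵢ = 0 + 161 + 131 + 165 + 316 = 773
N̂ = 2095677 / 773 ≈ 2711.1 → 2711

N ≈ 2711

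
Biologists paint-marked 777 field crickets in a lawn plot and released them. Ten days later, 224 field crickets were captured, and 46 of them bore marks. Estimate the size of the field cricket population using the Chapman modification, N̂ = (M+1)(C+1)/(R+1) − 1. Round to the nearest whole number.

N̂ = (777+1)(224+1)/(46+1) − 1 = 778·225/47 − 1
= 175050/47 − 1 ≈ 3724.47 − 1 ≈ 3723.47 → 3723

N ≈ 3723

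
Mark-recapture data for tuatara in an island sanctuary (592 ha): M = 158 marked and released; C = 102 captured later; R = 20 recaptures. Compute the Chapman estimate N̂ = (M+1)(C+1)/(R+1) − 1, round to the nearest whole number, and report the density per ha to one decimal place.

N̂ = 159·103/21 − 1 = 16377/21 − 1 ≈ 778.9 → 779
Density = N̂ / area = 779 / 592 ≈ 1.32 → 1.3 per ha

density ≈ 1.3 tuatara per ha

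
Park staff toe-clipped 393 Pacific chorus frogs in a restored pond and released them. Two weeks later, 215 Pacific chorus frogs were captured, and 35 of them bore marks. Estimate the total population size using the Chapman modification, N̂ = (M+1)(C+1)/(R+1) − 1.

N = 2363

N̂ = (393+1)(215+1)/(35+1) − 1 = 394·216/36 − 1
= 85104/36 − 1 = 2364 − 1 = 2363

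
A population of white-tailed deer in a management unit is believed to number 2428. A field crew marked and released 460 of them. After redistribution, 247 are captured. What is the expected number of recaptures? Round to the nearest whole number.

The marked fraction of the population is 460/2428, so in a sample of 247 expect C·(M/N) marked.
E[R] = 460 × 247 / 2428 = 113620 / 2428 ≈ 46.8 → 47

expected recaptures ≈ 47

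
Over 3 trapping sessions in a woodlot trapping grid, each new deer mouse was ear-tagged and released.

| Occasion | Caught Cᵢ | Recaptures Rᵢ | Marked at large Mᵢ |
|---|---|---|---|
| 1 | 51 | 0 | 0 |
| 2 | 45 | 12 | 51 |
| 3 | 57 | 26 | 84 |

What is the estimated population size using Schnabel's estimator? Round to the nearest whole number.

Σ MᵢCᵢ = 0·51 + 51·45 + 84·57 = 0 + 2295 + 4788 = 7083
Σ Rᵢ = 0 + 12 + 26 = 38
N̂ = 7083 / 38 ≈ 186.4 → 186

N ≈ 186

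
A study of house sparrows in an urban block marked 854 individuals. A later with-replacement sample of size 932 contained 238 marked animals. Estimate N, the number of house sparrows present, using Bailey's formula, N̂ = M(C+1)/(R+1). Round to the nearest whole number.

N̂ = 854·(932+1)/(238+1) = 854·933/239 = 796782/239 ≈ 3333.8 → 3334

N ≈ 3334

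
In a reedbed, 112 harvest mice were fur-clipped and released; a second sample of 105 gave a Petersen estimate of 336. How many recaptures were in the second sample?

R = 35

From N = M·C/R: R = M·C / N = 112·105 / 336 = 11760 / 336 = 35.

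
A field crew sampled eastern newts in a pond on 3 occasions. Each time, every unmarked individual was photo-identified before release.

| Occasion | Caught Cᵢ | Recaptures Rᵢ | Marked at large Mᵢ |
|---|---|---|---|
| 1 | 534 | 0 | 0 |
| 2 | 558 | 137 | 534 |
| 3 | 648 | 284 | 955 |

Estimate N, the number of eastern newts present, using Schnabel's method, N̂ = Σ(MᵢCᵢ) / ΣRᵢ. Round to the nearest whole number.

Σ MᵢCᵢ = 0·534 + 534·558 + 955·648 = 0 + 297972 + 618840 = 916812
Σ Rᵢ = 0 + 137 + 284 = 421
N̂ = 916812 / 421 ≈ 2177.7 → 2178

N ≈ 2178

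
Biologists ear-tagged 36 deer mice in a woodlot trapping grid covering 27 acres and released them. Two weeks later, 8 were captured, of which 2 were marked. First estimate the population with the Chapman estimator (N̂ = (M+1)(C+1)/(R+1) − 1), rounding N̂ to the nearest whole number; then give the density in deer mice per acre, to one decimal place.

density ≈ 4.1 deer mice per acre

N̂ = 37·9/3 − 1 = 333/3 − 1 = 110
Density = N̂ / area = 110 / 27 ≈ 4.07 → 4.1 per acre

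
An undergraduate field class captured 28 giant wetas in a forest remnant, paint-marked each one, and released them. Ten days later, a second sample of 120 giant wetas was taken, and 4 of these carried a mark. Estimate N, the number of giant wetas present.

N = 840

N = (28 × 120) / 4 = 3360 / 4 = 840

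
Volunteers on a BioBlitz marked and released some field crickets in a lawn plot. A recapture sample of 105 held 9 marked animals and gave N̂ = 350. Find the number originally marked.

M = 30

From N = M·C/R: M = N·R / C = 350·9 / 105 = 3150 / 105 = 30.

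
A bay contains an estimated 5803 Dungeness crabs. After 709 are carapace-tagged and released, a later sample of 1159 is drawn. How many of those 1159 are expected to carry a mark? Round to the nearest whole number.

The marked fraction of the population is 709/5803, so in a sample of 1159 expect C·(M/N) marked.
E[R] = 709 × 1159 / 5803 = 821731 / 5803 ≈ 141.6 → 142

expected recaptures ≈ 142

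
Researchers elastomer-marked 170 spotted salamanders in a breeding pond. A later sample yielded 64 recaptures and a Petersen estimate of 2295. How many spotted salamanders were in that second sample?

C = 864

From N = M·C/R: C = N·R / M = 2295·64 / 170 = 146880 / 170 = 864.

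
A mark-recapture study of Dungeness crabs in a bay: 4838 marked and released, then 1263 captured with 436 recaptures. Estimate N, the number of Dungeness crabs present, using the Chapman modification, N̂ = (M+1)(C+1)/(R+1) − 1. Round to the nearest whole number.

N ≈ 13,996

N̂ = (4838+1)(1263+1)/(436+1) − 1 = 4839·1264/437 − 1
= 6116496/437 − 1 ≈ 13996.6 − 1 ≈ 13995.6 → 13996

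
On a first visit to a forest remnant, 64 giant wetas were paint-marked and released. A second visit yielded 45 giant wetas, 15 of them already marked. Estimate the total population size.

N = 192

If marked individuals mix randomly, R/C ≈ M/N, giving N ≈ M·C/R.
N = (64 × 45) / 15 = 2880 / 15 = 192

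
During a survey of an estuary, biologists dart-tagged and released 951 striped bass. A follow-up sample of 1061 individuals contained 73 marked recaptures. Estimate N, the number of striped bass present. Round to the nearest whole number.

Lincoln-Petersen assumes M/N = R/C, so N = M·C / R.
N = (951 × 1061) / 73 = 1009011 / 73 ≈ 13822.1 → 13822

N ≈ 13,822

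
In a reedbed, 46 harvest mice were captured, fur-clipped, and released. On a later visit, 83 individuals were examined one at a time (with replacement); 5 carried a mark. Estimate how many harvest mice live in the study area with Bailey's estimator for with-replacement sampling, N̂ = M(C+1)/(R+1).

N̂ = 46·(83+1)/(5+1) = 46·84/6 = 3864/6 = 644

N = 644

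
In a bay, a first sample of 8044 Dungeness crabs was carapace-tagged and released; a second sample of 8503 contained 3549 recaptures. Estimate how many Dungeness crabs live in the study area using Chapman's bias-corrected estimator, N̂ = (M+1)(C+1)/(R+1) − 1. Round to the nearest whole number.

N̂ = (8044+1)(8503+1)/(3549+1) − 1 = 8045·8504/3550 − 1
= 68414680/3550 − 1 ≈ 19271.7 − 1 ≈ 19270.7 → 19271

N ≈ 19,271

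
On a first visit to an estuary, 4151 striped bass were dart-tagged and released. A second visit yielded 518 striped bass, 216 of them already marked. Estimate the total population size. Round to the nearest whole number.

N ≈ 9955

Lincoln-Petersen assumes M/N = R/C, so N = M·C / R.
N = (4151 × 518) / 216 = 2150218 / 216 ≈ 9954.7 → 9955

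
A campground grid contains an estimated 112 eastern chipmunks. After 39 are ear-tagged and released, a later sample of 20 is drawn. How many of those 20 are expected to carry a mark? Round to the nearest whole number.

expected recaptures ≈ 7

The marked fraction of the population is 39/112, so in a sample of 20 expect C·(M/N) marked.
E[R] = 39 × 20 / 112 = 780 / 112 ≈ 7.0 → 7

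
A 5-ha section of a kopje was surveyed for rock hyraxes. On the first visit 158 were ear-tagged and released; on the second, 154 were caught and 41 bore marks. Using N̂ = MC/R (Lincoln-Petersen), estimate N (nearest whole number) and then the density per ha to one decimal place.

N̂ = 158·154/41 = 24332/41 ≈ 593.46 → 593
Density = N̂ / area = 593 / 5 ≈ 118.60 → 118.6 per ha

density ≈ 118.6 rock hyraxes per ha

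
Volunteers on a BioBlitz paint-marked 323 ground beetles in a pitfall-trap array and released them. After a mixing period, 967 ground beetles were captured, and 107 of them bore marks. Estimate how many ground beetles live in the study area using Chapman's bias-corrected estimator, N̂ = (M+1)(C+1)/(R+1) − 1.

N̂ = (323+1)(967+1)/(107+1) − 1 = 324·968/108 − 1
= 313632/108 − 1 = 2904 − 1 = 2903

N = 2903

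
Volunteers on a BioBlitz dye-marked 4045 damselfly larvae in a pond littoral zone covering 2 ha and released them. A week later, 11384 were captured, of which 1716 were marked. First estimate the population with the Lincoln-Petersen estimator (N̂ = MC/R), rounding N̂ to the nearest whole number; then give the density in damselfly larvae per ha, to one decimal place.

N̂ = 4045·11384/1716 = 46048280/1716 ≈ 26834.7 → 26835
Density = N̂ / area = 26835 / 2 ≈ 13417.50 → 13417.5 per ha

density ≈ 13417.5 damselfly larvae per ha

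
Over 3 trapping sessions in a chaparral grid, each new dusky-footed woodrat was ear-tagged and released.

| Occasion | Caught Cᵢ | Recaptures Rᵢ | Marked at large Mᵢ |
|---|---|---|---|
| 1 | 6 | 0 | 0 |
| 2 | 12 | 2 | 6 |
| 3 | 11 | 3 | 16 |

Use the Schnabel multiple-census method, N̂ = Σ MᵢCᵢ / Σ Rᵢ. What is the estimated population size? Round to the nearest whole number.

Σ MᵢCᵢ = 0·6 + 6·12 + 16·11 = 0 + 72 + 176 = 248
Σ Rᵢ = 0 + 2 + 3 = 5
N̂ = 248 / 5 ≈ 49.6 → 50

N ≈ 50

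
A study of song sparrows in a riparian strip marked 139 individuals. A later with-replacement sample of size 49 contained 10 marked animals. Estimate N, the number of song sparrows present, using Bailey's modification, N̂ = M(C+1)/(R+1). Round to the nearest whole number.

N ≈ 632

N̂ = 139·(49+1)/(10+1) = 139·50/11 = 6950/11 ≈ 631.8 → 632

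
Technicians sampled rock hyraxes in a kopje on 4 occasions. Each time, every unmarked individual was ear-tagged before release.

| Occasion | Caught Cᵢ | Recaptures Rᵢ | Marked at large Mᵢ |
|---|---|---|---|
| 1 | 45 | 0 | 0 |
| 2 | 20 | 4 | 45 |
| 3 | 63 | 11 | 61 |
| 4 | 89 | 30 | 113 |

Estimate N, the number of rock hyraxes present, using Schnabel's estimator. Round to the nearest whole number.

Σ MᵢCᵢ = 0·45 + 45·20 + 61·63 + 113·89 = 0 + 900 + 3843 + 10057 = 14800
Σ Rᵢ = 0 + 4 + 11 + 30 = 45
N̂ = 14800 / 45 ≈ 328.9 → 329

N ≈ 329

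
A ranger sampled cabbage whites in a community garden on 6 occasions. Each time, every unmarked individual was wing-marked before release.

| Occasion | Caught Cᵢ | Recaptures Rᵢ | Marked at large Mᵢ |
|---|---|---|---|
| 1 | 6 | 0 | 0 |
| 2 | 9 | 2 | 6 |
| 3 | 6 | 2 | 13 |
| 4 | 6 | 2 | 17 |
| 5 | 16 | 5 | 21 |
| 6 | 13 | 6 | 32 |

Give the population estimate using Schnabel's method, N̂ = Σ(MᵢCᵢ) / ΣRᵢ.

N = 58

Σ MᵢCᵢ = 0·6 + 6·9 + 13·6 + 17·6 + 21·16 + 32·13 = 0 + 54 + 78 + 102 + 336 + 416 = 986
Σ Rᵢ = 0 + 2 + 2 + 2 + 5 + 6 = 17
N̂ = 986 / 17 = 58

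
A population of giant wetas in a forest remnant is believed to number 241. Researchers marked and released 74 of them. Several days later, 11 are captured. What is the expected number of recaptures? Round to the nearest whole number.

The marked fraction of the population is 74/241, so in a sample of 11 expect C·(M/N) marked.
E[R] = 74 × 11 / 241 = 814 / 241 ≈ 3.4 → 3

expected recaptures ≈ 3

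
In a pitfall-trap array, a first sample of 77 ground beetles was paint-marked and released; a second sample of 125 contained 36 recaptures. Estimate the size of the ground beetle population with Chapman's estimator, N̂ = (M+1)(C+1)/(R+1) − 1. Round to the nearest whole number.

N̂ = (77+1)(125+1)/(36+1) − 1 = 78·126/37 − 1
= 9828/37 − 1 ≈ 265.6 − 1 ≈ 264.6 → 265

N ≈ 265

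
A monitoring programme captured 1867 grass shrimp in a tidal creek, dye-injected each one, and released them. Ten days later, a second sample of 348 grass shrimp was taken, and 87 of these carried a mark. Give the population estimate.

If marked individuals mix randomly, R/C ≈ M/N, giving N ≈ M·C/R.
N = (1867 × 348) / 87 = 649716 / 87 = 7468

N = 7468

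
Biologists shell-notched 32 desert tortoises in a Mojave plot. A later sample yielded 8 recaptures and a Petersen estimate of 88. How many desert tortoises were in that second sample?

From N = M·C/R: C = N·R / M = 88·8 / 32 = 704 / 32 = 22.

C = 22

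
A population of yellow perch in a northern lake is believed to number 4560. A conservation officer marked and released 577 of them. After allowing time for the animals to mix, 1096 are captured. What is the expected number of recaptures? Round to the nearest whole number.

expected recaptures ≈ 139

Expected recaptures E[R] = M·C / N.
E[R] = 577 × 1096 / 4560 = 632392 / 4560 ≈ 138.7 → 139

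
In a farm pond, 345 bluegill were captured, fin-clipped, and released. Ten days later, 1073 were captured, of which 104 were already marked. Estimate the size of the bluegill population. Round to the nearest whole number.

N ≈ 3559

N = (345 × 1073) / 104 = 370185 / 104 ≈ 3559.47 → 3559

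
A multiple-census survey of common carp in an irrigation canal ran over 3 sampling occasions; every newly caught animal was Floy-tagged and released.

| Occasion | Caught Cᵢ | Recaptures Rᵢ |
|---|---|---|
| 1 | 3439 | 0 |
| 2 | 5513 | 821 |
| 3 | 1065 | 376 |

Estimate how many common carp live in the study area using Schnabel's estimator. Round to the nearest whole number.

Marked at large before each occasion: Mᵢ = Σⱼ<ᵢ (Cⱼ − Rⱼ) → M1=0, M2=3439, M3=8131
Σ MᵢCᵢ = 0·3439 + 3439·5513 + 8131·1065 = 0 + 18959207 + 8659515 = 27618722
Σ Rᵢ = 0 + 821 + 376 = 1197
N̂ = 27618722 / 1197 ≈ 23073.3 → 23073

N ≈ 23,073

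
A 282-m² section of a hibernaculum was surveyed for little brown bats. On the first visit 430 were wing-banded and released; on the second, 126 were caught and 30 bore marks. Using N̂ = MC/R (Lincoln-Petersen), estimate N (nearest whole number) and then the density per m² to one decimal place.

N̂ = 430·126/30 = 54180/30 = 1806
Density = N̂ / area = 1806 / 282 ≈ 6.40 → 6.4 per m²

density ≈ 6.4 little brown bats per m²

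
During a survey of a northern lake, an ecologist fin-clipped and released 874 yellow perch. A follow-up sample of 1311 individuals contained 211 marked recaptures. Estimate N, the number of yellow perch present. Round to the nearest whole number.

If marked individuals mix randomly, R/C ≈ M/N, giving N ≈ M·C/R.
N = (874 × 1311) / 211 = 1145814 / 211 ≈ 5430.4 → 5430

N ≈ 5430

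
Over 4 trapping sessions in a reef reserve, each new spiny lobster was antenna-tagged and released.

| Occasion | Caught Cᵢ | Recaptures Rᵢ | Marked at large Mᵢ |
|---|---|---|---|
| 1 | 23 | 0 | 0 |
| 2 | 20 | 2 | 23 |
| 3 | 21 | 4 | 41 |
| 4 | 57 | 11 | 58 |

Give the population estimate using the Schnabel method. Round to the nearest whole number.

Σ MᵢCᵢ = 0·23 + 23·20 + 41·21 + 58·57 = 0 + 460 + 861 + 3306 = 4627
Σ Rᵢ = 0 + 2 + 4 + 11 = 17
N̂ = 4627 / 17 ≈ 272.2 → 272

N ≈ 272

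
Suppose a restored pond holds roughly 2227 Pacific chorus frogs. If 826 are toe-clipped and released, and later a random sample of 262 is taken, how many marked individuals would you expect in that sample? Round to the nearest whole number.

The marked fraction of the population is 826/2227, so in a sample of 262 expect C·(M/N) marked.
E[R] = 826 × 262 / 2227 = 216412 / 2227 ≈ 97.2 → 97

expected recaptures ≈ 97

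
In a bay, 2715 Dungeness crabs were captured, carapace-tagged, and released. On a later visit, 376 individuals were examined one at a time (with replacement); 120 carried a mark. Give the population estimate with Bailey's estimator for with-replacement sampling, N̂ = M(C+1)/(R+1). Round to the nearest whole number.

N̂ = 2715·(376+1)/(120+1) = 2715·377/121 = 1023555/121 ≈ 8459.1 → 8459

N ≈ 8459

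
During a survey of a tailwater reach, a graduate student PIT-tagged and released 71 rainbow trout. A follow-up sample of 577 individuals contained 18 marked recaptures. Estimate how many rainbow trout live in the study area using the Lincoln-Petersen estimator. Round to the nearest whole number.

N = (71 × 577) / 18 = 40967 / 18 ≈ 2275.9 → 2276

N ≈ 2276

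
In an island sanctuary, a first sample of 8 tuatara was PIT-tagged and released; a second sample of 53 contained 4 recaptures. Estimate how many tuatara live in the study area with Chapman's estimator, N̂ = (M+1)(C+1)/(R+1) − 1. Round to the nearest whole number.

N ≈ 96

N̂ = (8+1)(53+1)/(4+1) − 1 = 9·54/5 − 1
= 486/5 − 1 ≈ 97.2 − 1 ≈ 96.2 → 96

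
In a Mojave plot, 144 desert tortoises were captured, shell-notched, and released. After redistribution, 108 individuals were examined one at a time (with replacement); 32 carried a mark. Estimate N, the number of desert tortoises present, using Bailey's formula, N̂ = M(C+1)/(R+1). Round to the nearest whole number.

N ≈ 476

N̂ = 144·(108+1)/(32+1) = 144·109/33 = 15696/33 ≈ 475.6 → 476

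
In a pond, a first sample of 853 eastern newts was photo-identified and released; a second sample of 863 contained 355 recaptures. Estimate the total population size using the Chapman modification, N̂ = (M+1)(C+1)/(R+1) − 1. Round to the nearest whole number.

N ≈ 2072

N̂ = (853+1)(863+1)/(355+1) − 1 = 854·864/356 − 1
= 737856/356 − 1 ≈ 2072.6 − 1 ≈ 2071.6 → 2072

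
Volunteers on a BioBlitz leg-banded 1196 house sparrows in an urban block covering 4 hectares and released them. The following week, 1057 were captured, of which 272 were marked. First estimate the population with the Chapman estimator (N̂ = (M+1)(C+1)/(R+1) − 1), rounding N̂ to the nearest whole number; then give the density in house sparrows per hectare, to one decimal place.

N̂ = 1197·1058/273 − 1 = 1266426/273 − 1 ≈ 4637.9 → 4638
Density = N̂ / area = 4638 / 4 ≈ 1159.50 → 1159.5 per hectare

density ≈ 1159.5 house sparrows per hectare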